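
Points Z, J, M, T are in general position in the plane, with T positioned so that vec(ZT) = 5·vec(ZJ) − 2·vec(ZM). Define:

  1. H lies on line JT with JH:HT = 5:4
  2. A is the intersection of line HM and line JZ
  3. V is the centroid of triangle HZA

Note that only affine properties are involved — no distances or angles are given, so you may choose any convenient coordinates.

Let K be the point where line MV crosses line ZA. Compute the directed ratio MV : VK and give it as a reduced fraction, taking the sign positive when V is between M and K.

Assign Z = (0, 0), J = (1, 0), M = (0, 1), T = (5, -2) — the answer is frame-independent, so this choice is without loss of generality.
1. H lies on line JT with JH:HT = 5:4 ⇒ H = (29/9, -10/9)
2. A is the intersection of line HM and line JZ ⇒ A = (29/19, 0)
3. V is the centroid of triangle HZA ⇒ V = (812/513, -10/27)
line MV meets ZA at K = (812/703, 0)
V = M + t·(K−M) with t = 37/27, so MV:VK = 37/27:-10/27

MV:VK = -37/10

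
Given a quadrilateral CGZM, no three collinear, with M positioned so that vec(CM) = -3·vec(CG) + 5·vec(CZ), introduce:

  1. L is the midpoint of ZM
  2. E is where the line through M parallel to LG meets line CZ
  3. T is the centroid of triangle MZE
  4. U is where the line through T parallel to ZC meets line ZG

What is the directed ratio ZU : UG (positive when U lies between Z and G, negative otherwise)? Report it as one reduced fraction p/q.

Choose coordinates C = (0, 0), G = (1, 0), Z = (0, 1), M = (-3, 5).
1. L is the midpoint of ZM ⇒ L = (-3/2, 3)
2. E is where the line through M parallel to LG meets line CZ ⇒ E = (0, 7/5)
3. T is the centroid of triangle MZE ⇒ T = (-1, 37/15)
4. U is where the line through T parallel to ZC meets line ZG ⇒ U = (-1, 2)
U = Z + t·(G−Z) with t = -1, so ZU:UG = t:(1−t) = -1:2

ZU:UG = -1/2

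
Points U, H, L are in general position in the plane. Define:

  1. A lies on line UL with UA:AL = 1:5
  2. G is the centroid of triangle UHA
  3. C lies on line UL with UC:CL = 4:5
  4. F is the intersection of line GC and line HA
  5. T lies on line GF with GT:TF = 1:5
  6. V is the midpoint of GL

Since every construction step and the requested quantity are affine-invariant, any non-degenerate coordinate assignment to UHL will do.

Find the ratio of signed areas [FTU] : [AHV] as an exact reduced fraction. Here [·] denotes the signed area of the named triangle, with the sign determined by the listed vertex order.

[FTU]:[AHV] = -10/189

Work in coordinates with U = (0, 0), H = (1, 0), L = (0, 1).
1. A lies on line UL with UA:AL = 1:5 ⇒ A = (0, 1/6)
2. G is the centroid of triangle UHA ⇒ G = (1/3, 1/18)
3. C lies on line UL with UC:CL = 4:5 ⇒ C = (0, 4/9)
4. F is the intersection of line GC and line HA ⇒ F = (5/18, 13/108)
5. T lies on line GF with GT:TF = 1:5 ⇒ T = (35/108, 43/648)
6. V is the midpoint of GL ⇒ V = (1/6, 19/36)
2·[FTU] = -5/243, 2·[AHV] = 7/18
[FTU]:[AHV] = -5/243:7/18 = -10/189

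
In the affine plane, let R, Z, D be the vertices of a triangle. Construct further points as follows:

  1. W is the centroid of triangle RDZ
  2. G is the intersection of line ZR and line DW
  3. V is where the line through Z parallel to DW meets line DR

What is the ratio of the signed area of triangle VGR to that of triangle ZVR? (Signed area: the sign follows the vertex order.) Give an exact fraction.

Set R = (0, 0), Z = (1, 0), D = (0, 1); any affine frame gives the same invariant.
1. W is the centroid of triangle RDZ ⇒ W = (1/3, 1/3)
2. G is the intersection of line ZR and line DW ⇒ G = (1/2, 0)
3. V is where the line through Z parallel to DW meets line DR ⇒ V = (0, 2)
2·[VGR] = -1, 2·[ZVR] = 2
[VGR]:[ZVR] = -1:2 = -1/2

[VGR]:[ZVR] = -1/2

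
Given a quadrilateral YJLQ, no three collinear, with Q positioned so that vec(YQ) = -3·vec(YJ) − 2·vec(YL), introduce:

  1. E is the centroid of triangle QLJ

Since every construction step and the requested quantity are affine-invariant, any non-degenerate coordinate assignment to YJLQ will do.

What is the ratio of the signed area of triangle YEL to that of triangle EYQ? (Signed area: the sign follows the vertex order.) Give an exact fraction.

Choose coordinates Y = (0, 0), J = (1, 0), L = (0, 1), Q = (-3, -2).
1. E is the centroid of triangle QLJ ⇒ E = (-2/3, -1/3)
2·[YEL] = -2/3, 2·[EYQ] = -1/3
[YEL]:[EYQ] = -2/3:-1/3 = 2

[YEL]:[EYQ] = 2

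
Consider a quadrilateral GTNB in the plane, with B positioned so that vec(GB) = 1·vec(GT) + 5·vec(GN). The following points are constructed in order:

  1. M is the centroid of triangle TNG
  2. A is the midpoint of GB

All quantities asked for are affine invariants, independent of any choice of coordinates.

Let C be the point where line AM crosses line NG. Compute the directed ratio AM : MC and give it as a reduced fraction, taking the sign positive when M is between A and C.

Work in coordinates with G = (0, 0), T = (1, 0), N = (0, 1), B = (1, 5).
1. M is the centroid of triangle TNG ⇒ M = (1/3, 1/3)
2. A is the midpoint of GB ⇒ A = (1/2, 5/2)
line AM meets NG at C = (0, -4)
M = A + t·(C−A) with t = 1/3, so AM:MC = 1/3:2/3

AM:MC = 1/2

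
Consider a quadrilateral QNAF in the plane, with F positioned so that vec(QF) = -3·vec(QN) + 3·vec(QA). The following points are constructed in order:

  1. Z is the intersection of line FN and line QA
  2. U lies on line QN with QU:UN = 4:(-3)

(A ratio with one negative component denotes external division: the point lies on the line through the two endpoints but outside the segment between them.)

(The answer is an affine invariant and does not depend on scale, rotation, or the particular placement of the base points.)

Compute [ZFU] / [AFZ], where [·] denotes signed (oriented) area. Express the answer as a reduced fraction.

[ZFU]:[AFZ] = -9

Work in coordinates with Q = (0, 0), N = (1, 0), A = (0, 1), F = (-3, 3).
1. Z is the intersection of line FN and line QA ⇒ Z = (0, 3/4)
2. U lies on line QN with QU:UN = 4:(-3) ⇒ U = (4, 0)
2·[ZFU] = -27/4, 2·[AFZ] = 3/4
[ZFU]:[AFZ] = -27/4:3/4 = -9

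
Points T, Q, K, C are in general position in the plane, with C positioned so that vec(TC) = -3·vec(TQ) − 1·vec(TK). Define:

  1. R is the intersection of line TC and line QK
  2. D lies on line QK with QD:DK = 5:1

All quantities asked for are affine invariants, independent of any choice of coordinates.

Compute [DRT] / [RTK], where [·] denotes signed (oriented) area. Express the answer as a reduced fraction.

Assign T = (0, 0), Q = (1, 0), K = (0, 1), C = (-3, -1) — the answer is frame-independent, so this choice is without loss of generality.
1. R is the intersection of line TC and line QK ⇒ R = (3/4, 1/4)
2. D lies on line QK with QD:DK = 5:1 ⇒ D = (1/6, 5/6)
2·[DRT] = -7/12, 2·[RTK] = -3/4
[DRT]:[RTK] = -7/12:-3/4 = 7/9

[DRT]:[RTK] = 7/9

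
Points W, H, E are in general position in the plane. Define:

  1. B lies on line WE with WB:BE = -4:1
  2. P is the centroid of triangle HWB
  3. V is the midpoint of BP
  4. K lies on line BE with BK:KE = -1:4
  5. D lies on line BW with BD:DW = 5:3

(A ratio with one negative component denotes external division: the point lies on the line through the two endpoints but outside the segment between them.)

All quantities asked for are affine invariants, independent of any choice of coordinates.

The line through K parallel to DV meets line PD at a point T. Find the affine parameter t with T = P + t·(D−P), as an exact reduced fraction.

Set W = (0, 0), H = (1, 0), E = (0, 1); any affine frame gives the same invariant.
1. B lies on line WE with WB:BE = -4:1 ⇒ B = (0, 4/3)
2. P is the centroid of triangle HWB ⇒ P = (1/3, 4/9)
3. V is the midpoint of BP ⇒ V = (1/6, 8/9)
4. K lies on line BE with BK:KE = -1:4 ⇒ K = (0, 13/9)
5. D lies on line BW with BD:DW = 5:3 ⇒ D = (0, 1/2)
through K parallel to DV: direction (1/6, 7/18); meets PD at T = (-17/45, 76/135)
T = P + t·(D−P) with t = 32/15

t = 32/15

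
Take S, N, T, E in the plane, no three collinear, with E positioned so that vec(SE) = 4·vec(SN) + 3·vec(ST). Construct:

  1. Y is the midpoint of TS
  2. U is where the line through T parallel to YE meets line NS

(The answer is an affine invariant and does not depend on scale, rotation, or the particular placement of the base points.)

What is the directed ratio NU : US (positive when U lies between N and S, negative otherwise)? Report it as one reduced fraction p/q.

Work in coordinates with S = (0, 0), N = (1, 0), T = (0, 1), E = (4, 3).
1. Y is the midpoint of TS ⇒ Y = (0, 1/2)
2. U is where the line through T parallel to YE meets line NS ⇒ U = (-8/5, 0)
U = N + t·(S−N) with t = 13/5, so NU:US = t:(1−t) = 13/5:-8/5

NU:US = -13/8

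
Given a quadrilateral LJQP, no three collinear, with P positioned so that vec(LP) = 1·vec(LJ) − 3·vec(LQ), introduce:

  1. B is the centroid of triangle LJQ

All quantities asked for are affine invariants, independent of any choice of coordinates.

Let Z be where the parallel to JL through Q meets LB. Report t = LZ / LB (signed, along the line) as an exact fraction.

t = 3

Assign L = (0, 0), J = (1, 0), Q = (0, 1), P = (1, -3) — the answer is frame-independent, so this choice is without loss of generality.
1. B is the centroid of triangle LJQ ⇒ B = (1/3, 1/3)
through Q parallel to JL: direction (-1, 0); meets LB at Z = (1, 1)
Z = L + t·(B−L) with t = 3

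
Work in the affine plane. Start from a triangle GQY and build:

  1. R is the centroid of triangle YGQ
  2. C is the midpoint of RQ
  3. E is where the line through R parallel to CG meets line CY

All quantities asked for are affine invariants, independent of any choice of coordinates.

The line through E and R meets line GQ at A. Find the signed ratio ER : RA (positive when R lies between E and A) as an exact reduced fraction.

ER:RA = 1/8

Set G = (0, 0), Q = (1, 0), Y = (0, 1); any affine frame gives the same invariant.
1. R is the centroid of triangle YGQ ⇒ R = (1/3, 1/3)
2. C is the midpoint of RQ ⇒ C = (2/3, 1/6)
3. E is where the line through R parallel to CG meets line CY ⇒ E = (1/2, 3/8)
line ER meets GQ at A = (-1, 0)
R = E + t·(A−E) with t = 1/9, so ER:RA = 1/9:8/9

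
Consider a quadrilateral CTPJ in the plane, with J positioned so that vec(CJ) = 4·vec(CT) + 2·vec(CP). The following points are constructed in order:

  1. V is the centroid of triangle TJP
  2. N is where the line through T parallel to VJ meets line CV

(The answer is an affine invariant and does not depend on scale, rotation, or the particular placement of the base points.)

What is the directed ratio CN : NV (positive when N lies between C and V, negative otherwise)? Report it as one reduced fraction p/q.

Assign C = (0, 0), T = (1, 0), P = (0, 1), J = (4, 2) — the answer is frame-independent, so this choice is without loss of generality.
1. V is the centroid of triangle TJP ⇒ V = (5/3, 1)
2. N is where the line through T parallel to VJ meets line CV ⇒ N = (-5/2, -3/2)
N = C + t·(V−C) with t = -3/2, so CN:NV = t:(1−t) = -3/2:5/2

CN:NV = -3/5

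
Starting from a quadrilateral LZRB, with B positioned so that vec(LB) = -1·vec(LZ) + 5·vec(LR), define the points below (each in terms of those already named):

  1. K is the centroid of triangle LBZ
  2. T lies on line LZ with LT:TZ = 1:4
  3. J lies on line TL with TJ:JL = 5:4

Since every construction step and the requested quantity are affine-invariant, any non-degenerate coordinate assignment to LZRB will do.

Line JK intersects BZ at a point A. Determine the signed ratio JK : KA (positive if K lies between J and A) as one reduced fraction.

JK:KA = 26/15

Work in coordinates with L = (0, 0), Z = (1, 0), R = (0, 1), B = (-1, 5).
1. K is the centroid of triangle LBZ ⇒ K = (0, 5/3)
2. T lies on line LZ with LT:TZ = 1:4 ⇒ T = (1/5, 0)
3. J lies on line TL with TJ:JL = 5:4 ⇒ J = (4/45, 0)
line JK meets BZ at A = (-2/39, 205/78)
K = J + t·(A−J) with t = 26/41, so JK:KA = 26/41:15/41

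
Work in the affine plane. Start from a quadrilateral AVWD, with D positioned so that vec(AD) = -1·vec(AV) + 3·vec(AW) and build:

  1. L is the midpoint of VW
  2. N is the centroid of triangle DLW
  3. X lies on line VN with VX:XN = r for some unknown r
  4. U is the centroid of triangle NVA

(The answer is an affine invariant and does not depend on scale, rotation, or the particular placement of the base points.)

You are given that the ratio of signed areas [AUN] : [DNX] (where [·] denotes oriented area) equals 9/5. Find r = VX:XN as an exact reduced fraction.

r = 4/5

Work in coordinates with A = (0, 0), V = (1, 0), W = (0, 1), D = (-1, 3).
1. L is the midpoint of VW ⇒ L = (1/2, 1/2)
2. N is the centroid of triangle DLW ⇒ N = (-1/6, 3/2)
3. With VX:XN = r, write λ = r/(r+1) so X = V + λ·(N−V); X is affine-linear in λ
4. U is the centroid of triangle NVA ⇒ U = (5/18, 1/2)
Every point depending on X is an affine combination of X and λ-independent points, so each such coordinate is linear in λ; the λ² term in each signed area is a multiple of (N−V)×(N−V) = 0, so 2·[AUN] and 2·[DNX] are each linear in λ. Evaluating at λ=0 and λ=1:
  2·[AUN] = 1/2,   2·[DNX] = -1/2·λ + 1/2
So [AUN]:[DNX] = (1/2) / (-1/2·λ + 1/2). Setting this equal to 9/5:
  1/2 = 9/5·(-1/2·λ + 1/2)  ⇒  λ = 4/9
Then r = λ/(1−λ) = (4/9)/(5/9) = 4/5. Check: with r = 4/5, X = (13/27, 2/3) and [AUN]:[DNX] = 9/5 as required.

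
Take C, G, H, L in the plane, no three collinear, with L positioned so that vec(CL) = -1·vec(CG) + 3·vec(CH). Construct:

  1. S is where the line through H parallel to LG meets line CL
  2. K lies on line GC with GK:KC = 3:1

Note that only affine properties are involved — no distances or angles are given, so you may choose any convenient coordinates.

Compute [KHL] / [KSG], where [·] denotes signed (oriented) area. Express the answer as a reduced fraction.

Assign C = (0, 0), G = (1, 0), H = (0, 1), L = (-1, 3) — the answer is frame-independent, so this choice is without loss of generality.
1. S is where the line through H parallel to LG meets line CL ⇒ S = (-2/3, 2)
2. K lies on line GC with GK:KC = 3:1 ⇒ K = (1/4, 0)
2·[KHL] = 1/2, 2·[KSG] = -3/2
[KHL]:[KSG] = 1/2:-3/2 = -1/3

[KHL]:[KSG] = -1/3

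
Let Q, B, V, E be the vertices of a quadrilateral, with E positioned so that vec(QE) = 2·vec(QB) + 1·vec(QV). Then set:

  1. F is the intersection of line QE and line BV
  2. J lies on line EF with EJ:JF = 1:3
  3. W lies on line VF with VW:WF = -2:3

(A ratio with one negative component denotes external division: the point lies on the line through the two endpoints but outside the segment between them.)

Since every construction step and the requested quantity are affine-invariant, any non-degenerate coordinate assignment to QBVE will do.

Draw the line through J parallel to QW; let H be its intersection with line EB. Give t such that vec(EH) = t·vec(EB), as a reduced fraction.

Work in coordinates with Q = (0, 0), B = (1, 0), V = (0, 1), E = (2, 1).
1. F is the intersection of line QE and line BV ⇒ F = (2/3, 1/3)
2. J lies on line EF with EJ:JF = 1:3 ⇒ J = (5/3, 5/6)
3. W lies on line VF with VW:WF = -2:3 ⇒ W = (-4/3, 7/3)
through J parallel to QW: direction (-4/3, 7/3); meets EB at H = (19/11, 8/11)
H = E + t·(B−E) with t = 3/11

t = 3/11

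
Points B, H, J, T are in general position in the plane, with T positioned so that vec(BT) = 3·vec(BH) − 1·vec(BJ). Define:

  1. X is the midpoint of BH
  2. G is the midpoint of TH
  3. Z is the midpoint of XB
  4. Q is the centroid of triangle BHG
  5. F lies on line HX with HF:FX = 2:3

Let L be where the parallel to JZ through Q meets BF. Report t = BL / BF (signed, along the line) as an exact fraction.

t = 115/96

Work in coordinates with B = (0, 0), H = (1, 0), J = (0, 1), T = (3, -1).
1. X is the midpoint of BH ⇒ X = (1/2, 0)
2. G is the midpoint of TH ⇒ G = (2, -1/2)
3. Z is the midpoint of XB ⇒ Z = (1/4, 0)
4. Q is the centroid of triangle BHG ⇒ Q = (1, -1/6)
5. F lies on line HX with HF:FX = 2:3 ⇒ F = (4/5, 0)
through Q parallel to JZ: direction (1/4, -1); meets BF at L = (23/24, 0)
L = B + t·(F−B) with t = 115/96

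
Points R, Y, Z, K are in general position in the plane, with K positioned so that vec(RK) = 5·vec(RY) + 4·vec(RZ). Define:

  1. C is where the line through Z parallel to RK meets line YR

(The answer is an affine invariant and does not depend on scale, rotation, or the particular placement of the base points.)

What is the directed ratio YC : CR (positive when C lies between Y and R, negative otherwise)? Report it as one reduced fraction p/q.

Assign R = (0, 0), Y = (1, 0), Z = (0, 1), K = (5, 4) — the answer is frame-independent, so this choice is without loss of generality.
1. C is where the line through Z parallel to RK meets line YR ⇒ C = (-5/4, 0)
C = Y + t·(R−Y) with t = 9/4, so YC:CR = t:(1−t) = 9/4:-5/4

YC:CR = -9/5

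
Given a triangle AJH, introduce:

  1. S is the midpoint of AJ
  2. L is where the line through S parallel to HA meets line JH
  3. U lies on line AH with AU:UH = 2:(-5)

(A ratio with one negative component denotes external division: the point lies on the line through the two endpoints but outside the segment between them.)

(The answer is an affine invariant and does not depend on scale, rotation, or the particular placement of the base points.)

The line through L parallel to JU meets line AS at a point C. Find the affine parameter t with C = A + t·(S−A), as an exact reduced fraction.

Work in coordinates with A = (0, 0), J = (1, 0), H = (0, 1).
1. S is the midpoint of AJ ⇒ S = (1/2, 0)
2. L is where the line through S parallel to HA meets line JH ⇒ L = (1/2, 1/2)
3. U lies on line AH with AU:UH = 2:(-5) ⇒ U = (0, -2/3)
through L parallel to JU: direction (-1, -2/3); meets AS at C = (-1/4, 0)
C = A + t·(S−A) with t = -1/2

t = -1/2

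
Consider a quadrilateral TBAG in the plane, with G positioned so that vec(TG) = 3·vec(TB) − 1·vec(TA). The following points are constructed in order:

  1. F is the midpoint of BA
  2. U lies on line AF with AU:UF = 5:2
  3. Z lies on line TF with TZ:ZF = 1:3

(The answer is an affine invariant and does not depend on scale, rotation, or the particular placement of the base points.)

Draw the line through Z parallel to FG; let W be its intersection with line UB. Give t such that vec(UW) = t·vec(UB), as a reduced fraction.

t = 23/9

Work in coordinates with T = (0, 0), B = (1, 0), A = (0, 1), G = (3, -1).
1. F is the midpoint of BA ⇒ F = (1/2, 1/2)
2. U lies on line AF with AU:UF = 5:2 ⇒ U = (5/14, 9/14)
3. Z lies on line TF with TZ:ZF = 1:3 ⇒ Z = (1/8, 1/8)
through Z parallel to FG: direction (5/2, -3/2); meets UB at W = (2, -1)
W = U + t·(B−U) with t = 23/9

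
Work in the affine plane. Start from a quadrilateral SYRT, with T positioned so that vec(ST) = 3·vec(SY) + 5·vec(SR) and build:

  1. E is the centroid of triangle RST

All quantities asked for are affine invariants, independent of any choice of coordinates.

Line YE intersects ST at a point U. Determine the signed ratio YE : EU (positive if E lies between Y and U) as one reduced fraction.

Work in coordinates with S = (0, 0), Y = (1, 0), R = (0, 1), T = (3, 5).
1. E is the centroid of triangle RST ⇒ E = (1, 2)
line YE meets ST at U = (1, 5/3)
E = Y + t·(U−Y) with t = 6/5, so YE:EU = 6/5:-1/5

YE:EU = -6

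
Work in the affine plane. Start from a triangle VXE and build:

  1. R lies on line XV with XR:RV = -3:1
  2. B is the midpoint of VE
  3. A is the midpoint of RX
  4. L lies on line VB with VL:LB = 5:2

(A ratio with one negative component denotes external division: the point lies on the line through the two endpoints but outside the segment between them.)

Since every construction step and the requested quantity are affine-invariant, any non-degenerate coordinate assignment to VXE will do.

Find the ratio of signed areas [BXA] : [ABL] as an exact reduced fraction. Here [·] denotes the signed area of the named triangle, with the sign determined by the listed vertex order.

[BXA]:[ABL] = -21/2

Choose coordinates V = (0, 0), X = (1, 0), E = (0, 1).
1. R lies on line XV with XR:RV = -3:1 ⇒ R = (-1/2, 0)
2. B is the midpoint of VE ⇒ B = (0, 1/2)
3. A is the midpoint of RX ⇒ A = (1/4, 0)
4. L lies on line VB with VL:LB = 5:2 ⇒ L = (0, 5/14)
2·[BXA] = -3/8, 2·[ABL] = 1/28
[BXA]:[ABL] = -3/8:1/28 = -21/2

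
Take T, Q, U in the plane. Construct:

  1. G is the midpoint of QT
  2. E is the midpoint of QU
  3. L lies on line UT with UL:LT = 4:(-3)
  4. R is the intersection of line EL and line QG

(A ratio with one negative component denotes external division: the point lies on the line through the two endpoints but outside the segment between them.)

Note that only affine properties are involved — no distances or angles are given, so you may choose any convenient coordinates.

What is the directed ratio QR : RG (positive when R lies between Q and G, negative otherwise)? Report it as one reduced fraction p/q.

QR:RG = -8

Assign T = (0, 0), Q = (1, 0), U = (0, 1) — the answer is frame-independent, so this choice is without loss of generality.
1. G is the midpoint of QT ⇒ G = (1/2, 0)
2. E is the midpoint of QU ⇒ E = (1/2, 1/2)
3. L lies on line UT with UL:LT = 4:(-3) ⇒ L = (0, -3)
4. R is the intersection of line EL and line QG ⇒ R = (3/7, 0)
R = Q + t·(G−Q) with t = 8/7, so QR:RG = t:(1−t) = 8/7:-1/7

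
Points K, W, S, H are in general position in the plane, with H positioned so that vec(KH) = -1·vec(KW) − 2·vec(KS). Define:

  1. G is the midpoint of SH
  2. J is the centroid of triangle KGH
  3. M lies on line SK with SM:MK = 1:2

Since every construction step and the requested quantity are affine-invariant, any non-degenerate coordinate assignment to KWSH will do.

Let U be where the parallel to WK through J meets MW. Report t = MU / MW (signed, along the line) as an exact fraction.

Choose coordinates K = (0, 0), W = (1, 0), S = (0, 1), H = (-1, -2).
1. G is the midpoint of SH ⇒ G = (-1/2, -1/2)
2. J is the centroid of triangle KGH ⇒ J = (-1/2, -5/6)
3. M lies on line SK with SM:MK = 1:2 ⇒ M = (0, 2/3)
through J parallel to WK: direction (-1, 0); meets MW at U = (9/4, -5/6)
U = M + t·(W−M) with t = 9/4

t = 9/4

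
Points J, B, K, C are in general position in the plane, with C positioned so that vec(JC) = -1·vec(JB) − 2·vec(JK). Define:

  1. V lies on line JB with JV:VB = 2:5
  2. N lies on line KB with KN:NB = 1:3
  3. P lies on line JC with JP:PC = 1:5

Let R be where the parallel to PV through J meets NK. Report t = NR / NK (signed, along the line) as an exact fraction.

t = -43/33

Set J = (0, 0), B = (1, 0), K = (0, 1), C = (-1, -2); any affine frame gives the same invariant.
1. V lies on line JB with JV:VB = 2:5 ⇒ V = (2/7, 0)
2. N lies on line KB with KN:NB = 1:3 ⇒ N = (1/4, 3/4)
3. P lies on line JC with JP:PC = 1:5 ⇒ P = (-1/6, -1/3)
through J parallel to PV: direction (19/42, 1/3); meets NK at R = (19/33, 14/33)
R = N + t·(K−N) with t = -43/33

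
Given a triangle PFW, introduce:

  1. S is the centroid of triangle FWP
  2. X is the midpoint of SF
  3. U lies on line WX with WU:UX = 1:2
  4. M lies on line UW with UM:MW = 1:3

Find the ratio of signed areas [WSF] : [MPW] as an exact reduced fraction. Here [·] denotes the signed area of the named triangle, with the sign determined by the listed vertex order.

Assign P = (0, 0), F = (1, 0), W = (0, 1) — the answer is frame-independent, so this choice is without loss of generality.
1. S is the centroid of triangle FWP ⇒ S = (1/3, 1/3)
2. X is the midpoint of SF ⇒ X = (2/3, 1/6)
3. U lies on line WX with WU:UX = 1:2 ⇒ U = (2/9, 13/18)
4. M lies on line UW with UM:MW = 1:3 ⇒ M = (1/6, 19/24)
2·[WSF] = 1/3, 2·[MPW] = -1/6
[WSF]:[MPW] = 1/3:-1/6 = -2

[WSF]:[MPW] = -2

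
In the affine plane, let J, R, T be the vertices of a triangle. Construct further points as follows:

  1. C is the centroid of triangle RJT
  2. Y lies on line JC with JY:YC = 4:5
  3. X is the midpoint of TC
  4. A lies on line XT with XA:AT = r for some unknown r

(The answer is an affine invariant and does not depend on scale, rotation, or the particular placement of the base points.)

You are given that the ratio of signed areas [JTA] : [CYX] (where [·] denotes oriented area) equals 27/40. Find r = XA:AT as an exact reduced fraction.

Set J = (0, 0), R = (1, 0), T = (0, 1); any affine frame gives the same invariant.
1. C is the centroid of triangle RJT ⇒ C = (1/3, 1/3)
2. Y lies on line JC with JY:YC = 4:5 ⇒ Y = (4/27, 4/27)
3. X is the midpoint of TC ⇒ X = (1/6, 2/3)
4. With XA:AT = r, write λ = r/(r+1) so A = X + λ·(T−X); A is affine-linear in λ
Every point depending on A is an affine combination of A and λ-independent points, so each such coordinate is linear in λ; the λ² term in each signed area is a multiple of (T−X)×(T−X) = 0, so 2·[JTA] and 2·[CYX] are each linear in λ. Evaluating at λ=0 and λ=1:
  2·[JTA] = 1/6·λ − 1/6,   2·[CYX] = -5/54
So [JTA]:[CYX] = (1/6·λ − 1/6) / (-5/54). Setting this equal to 27/40:
  1/6·λ − 1/6 = 27/40·(-5/54)  ⇒  λ = 5/8
Then r = λ/(1−λ) = (5/8)/(3/8) = 5/3. Check: with r = 5/3, A = (1/16, 7/8) and [JTA]:[CYX] = 27/40 as required.

r = 5/3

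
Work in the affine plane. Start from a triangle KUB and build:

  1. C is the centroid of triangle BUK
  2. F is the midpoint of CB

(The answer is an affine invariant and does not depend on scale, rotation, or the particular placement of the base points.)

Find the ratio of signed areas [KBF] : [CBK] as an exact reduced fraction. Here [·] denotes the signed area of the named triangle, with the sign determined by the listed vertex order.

[KBF]:[CBK] = -1/2

Choose coordinates K = (0, 0), U = (1, 0), B = (0, 1).
1. C is the centroid of triangle BUK ⇒ C = (1/3, 1/3)
2. F is the midpoint of CB ⇒ F = (1/6, 2/3)
2·[KBF] = -1/6, 2·[CBK] = 1/3
[KBF]:[CBK] = -1/6:1/3 = -1/2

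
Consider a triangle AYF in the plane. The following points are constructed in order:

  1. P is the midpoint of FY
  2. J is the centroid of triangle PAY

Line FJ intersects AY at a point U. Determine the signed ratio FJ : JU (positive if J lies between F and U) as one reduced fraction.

Assign A = (0, 0), Y = (1, 0), F = (0, 1) — the answer is frame-independent, so this choice is without loss of generality.
1. P is the midpoint of FY ⇒ P = (1/2, 1/2)
2. J is the centroid of triangle PAY ⇒ J = (1/2, 1/6)
line FJ meets AY at U = (3/5, 0)
J = F + t·(U−F) with t = 5/6, so FJ:JU = 5/6:1/6

FJ:JU = 5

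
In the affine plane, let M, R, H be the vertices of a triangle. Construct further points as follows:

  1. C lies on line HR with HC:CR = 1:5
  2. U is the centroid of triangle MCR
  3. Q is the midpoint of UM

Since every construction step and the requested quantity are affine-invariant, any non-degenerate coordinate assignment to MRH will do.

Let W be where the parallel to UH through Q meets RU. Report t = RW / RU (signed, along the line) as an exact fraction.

t = 19/12

Choose coordinates M = (0, 0), R = (1, 0), H = (0, 1).
1. C lies on line HR with HC:CR = 1:5 ⇒ C = (1/6, 5/6)
2. U is the centroid of triangle MCR ⇒ U = (7/18, 5/18)
3. Q is the midpoint of UM ⇒ Q = (7/36, 5/36)
through Q parallel to UH: direction (-7/18, 13/18); meets RU at W = (7/216, 95/216)
W = R + t·(U−R) with t = 19/12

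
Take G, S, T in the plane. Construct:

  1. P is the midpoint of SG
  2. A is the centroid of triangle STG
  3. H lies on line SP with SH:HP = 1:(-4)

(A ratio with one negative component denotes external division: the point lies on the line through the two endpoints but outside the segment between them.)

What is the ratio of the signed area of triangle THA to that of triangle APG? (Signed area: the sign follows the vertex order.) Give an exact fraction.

Set G = (0, 0), S = (1, 0), T = (0, 1); any affine frame gives the same invariant.
1. P is the midpoint of SG ⇒ P = (1/2, 0)
2. A is the centroid of triangle STG ⇒ A = (1/3, 1/3)
3. H lies on line SP with SH:HP = 1:(-4) ⇒ H = (7/6, 0)
2·[THA] = -4/9, 2·[APG] = -1/6
[THA]:[APG] = -4/9:-1/6 = 8/3

[THA]:[APG] = 8/3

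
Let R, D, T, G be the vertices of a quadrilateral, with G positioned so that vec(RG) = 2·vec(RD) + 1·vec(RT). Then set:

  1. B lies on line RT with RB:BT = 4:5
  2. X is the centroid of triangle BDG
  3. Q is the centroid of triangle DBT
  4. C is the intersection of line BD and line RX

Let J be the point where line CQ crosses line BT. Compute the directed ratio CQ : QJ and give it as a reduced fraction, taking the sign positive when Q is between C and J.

CQ:QJ = 11/25

Assign R = (0, 0), D = (1, 0), T = (0, 1), G = (2, 1) — the answer is frame-independent, so this choice is without loss of generality.
1. B lies on line RT with RB:BT = 4:5 ⇒ B = (0, 4/9)
2. X is the centroid of triangle BDG ⇒ X = (1, 13/27)
3. Q is the centroid of triangle DBT ⇒ Q = (1/3, 13/27)
4. C is the intersection of line BD and line RX ⇒ C = (12/25, 52/225)
line CQ meets BT at J = (0, 104/99)
Q = C + t·(J−C) with t = 11/36, so CQ:QJ = 11/36:25/36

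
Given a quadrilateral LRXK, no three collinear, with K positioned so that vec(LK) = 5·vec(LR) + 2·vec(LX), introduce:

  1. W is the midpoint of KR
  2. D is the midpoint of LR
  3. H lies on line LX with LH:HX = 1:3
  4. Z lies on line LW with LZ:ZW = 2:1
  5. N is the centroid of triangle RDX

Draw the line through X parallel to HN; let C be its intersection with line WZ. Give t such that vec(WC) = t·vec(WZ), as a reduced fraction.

Set L = (0, 0), R = (1, 0), X = (0, 1), K = (5, 2); any affine frame gives the same invariant.
1. W is the midpoint of KR ⇒ W = (3, 1)
2. D is the midpoint of LR ⇒ D = (1/2, 0)
3. H lies on line LX with LH:HX = 1:3 ⇒ H = (0, 1/4)
4. Z lies on line LW with LZ:ZW = 2:1 ⇒ Z = (2, 2/3)
5. N is the centroid of triangle RDX ⇒ N = (1/2, 1/3)
through X parallel to HN: direction (1/2, 1/12); meets WZ at C = (6, 2)
C = W + t·(Z−W) with t = -3

t = -3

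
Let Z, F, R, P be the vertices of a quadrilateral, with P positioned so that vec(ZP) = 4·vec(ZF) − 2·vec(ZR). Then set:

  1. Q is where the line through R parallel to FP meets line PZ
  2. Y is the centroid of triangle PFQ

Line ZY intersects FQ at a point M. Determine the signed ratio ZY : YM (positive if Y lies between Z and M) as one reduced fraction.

ZY:YM = 8

Set Z = (0, 0), F = (1, 0), R = (0, 1), P = (4, -2); any affine frame gives the same invariant.
1. Q is where the line through R parallel to FP meets line PZ ⇒ Q = (6, -3)
2. Y is the centroid of triangle PFQ ⇒ Y = (11/3, -5/3)
line ZY meets FQ at M = (33/8, -15/8)
Y = Z + t·(M−Z) with t = 8/9, so ZY:YM = 8/9:1/9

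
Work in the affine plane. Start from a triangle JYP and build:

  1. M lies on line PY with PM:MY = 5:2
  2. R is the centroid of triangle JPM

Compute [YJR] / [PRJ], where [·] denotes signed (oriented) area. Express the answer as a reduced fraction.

[YJR]:[PRJ] = 9/5

Assign J = (0, 0), Y = (1, 0), P = (0, 1) — the answer is frame-independent, so this choice is without loss of generality.
1. M lies on line PY with PM:MY = 5:2 ⇒ M = (5/7, 2/7)
2. R is the centroid of triangle JPM ⇒ R = (5/21, 3/7)
2·[YJR] = -3/7, 2·[PRJ] = -5/21
[YJR]:[PRJ] = -3/7:-5/21 = 9/5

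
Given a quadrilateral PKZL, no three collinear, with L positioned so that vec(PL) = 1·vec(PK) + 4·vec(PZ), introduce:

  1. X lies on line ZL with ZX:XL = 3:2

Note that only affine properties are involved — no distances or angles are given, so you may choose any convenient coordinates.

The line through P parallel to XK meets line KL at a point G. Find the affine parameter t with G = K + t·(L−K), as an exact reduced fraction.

Set P = (0, 0), K = (1, 0), Z = (0, 1), L = (1, 4); any affine frame gives the same invariant.
1. X lies on line ZL with ZX:XL = 3:2 ⇒ X = (3/5, 14/5)
through P parallel to XK: direction (2/5, -14/5); meets KL at G = (1, -7)
G = K + t·(L−K) with t = -7/4

t = -7/4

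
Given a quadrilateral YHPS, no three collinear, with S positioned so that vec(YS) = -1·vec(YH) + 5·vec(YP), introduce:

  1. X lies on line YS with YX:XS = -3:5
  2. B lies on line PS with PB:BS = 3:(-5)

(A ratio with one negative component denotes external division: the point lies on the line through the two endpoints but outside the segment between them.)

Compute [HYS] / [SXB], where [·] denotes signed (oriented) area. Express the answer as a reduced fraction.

Work in coordinates with Y = (0, 0), H = (1, 0), P = (0, 1), S = (-1, 5).
1. X lies on line YS with YX:XS = -3:5 ⇒ X = (3/2, -15/2)
2. B lies on line PS with PB:BS = 3:(-5) ⇒ B = (3/2, -5)
2·[HYS] = -5, 2·[SXB] = 25/4
[HYS]:[SXB] = -5:25/4 = -4/5

[HYS]:[SXB] = -4/5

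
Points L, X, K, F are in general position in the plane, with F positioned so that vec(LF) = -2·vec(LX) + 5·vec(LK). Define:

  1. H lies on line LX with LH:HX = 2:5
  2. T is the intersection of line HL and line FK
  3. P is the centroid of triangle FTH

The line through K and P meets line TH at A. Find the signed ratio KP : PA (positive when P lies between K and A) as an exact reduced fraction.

KP:PA = -2/5

Work in coordinates with L = (0, 0), X = (1, 0), K = (0, 1), F = (-2, 5).
1. H lies on line LX with LH:HX = 2:5 ⇒ H = (2/7, 0)
2. T is the intersection of line HL and line FK ⇒ T = (1/2, 0)
3. P is the centroid of triangle FTH ⇒ P = (-17/42, 5/3)
line KP meets TH at A = (17/28, 0)
P = K + t·(A−K) with t = -2/3, so KP:PA = -2/3:5/3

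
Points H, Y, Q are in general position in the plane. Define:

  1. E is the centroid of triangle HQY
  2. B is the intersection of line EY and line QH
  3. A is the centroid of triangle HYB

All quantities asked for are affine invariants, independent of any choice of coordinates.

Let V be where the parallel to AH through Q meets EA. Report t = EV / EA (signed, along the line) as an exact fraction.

t = -5

Assign H = (0, 0), Y = (1, 0), Q = (0, 1) — the answer is frame-independent, so this choice is without loss of generality.
1. E is the centroid of triangle HQY ⇒ E = (1/3, 1/3)
2. B is the intersection of line EY and line QH ⇒ B = (0, 1/2)
3. A is the centroid of triangle HYB ⇒ A = (1/3, 1/6)
through Q parallel to AH: direction (-1/3, -1/6); meets EA at V = (1/3, 7/6)
V = E + t·(A−E) with t = -5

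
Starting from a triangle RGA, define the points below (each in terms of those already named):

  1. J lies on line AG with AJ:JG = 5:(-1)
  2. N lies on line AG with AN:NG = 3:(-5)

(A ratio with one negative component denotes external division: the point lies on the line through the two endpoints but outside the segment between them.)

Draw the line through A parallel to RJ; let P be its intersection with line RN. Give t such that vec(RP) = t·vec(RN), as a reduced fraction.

t = 5/11

Assign R = (0, 0), G = (1, 0), A = (0, 1) — the answer is frame-independent, so this choice is without loss of generality.
1. J lies on line AG with AJ:JG = 5:(-1) ⇒ J = (5/4, -1/4)
2. N lies on line AG with AN:NG = 3:(-5) ⇒ N = (-3/2, 5/2)
through A parallel to RJ: direction (5/4, -1/4); meets RN at P = (-15/22, 25/22)
P = R + t·(N−R) with t = 5/11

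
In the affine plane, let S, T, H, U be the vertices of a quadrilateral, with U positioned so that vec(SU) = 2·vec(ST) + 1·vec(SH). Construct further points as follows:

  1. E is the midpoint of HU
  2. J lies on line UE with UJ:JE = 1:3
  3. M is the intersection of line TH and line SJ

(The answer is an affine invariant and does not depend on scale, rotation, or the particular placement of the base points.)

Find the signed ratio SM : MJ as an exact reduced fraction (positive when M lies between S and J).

Assign S = (0, 0), T = (1, 0), H = (0, 1), U = (2, 1) — the answer is frame-independent, so this choice is without loss of generality.
1. E is the midpoint of HU ⇒ E = (1, 1)
2. J lies on line UE with UJ:JE = 1:3 ⇒ J = (7/4, 1)
3. M is the intersection of line TH and line SJ ⇒ M = (7/11, 4/11)
M = S + t·(J−S) with t = 4/11, so SM:MJ = t:(1−t) = 4/11:7/11

SM:MJ = 4/7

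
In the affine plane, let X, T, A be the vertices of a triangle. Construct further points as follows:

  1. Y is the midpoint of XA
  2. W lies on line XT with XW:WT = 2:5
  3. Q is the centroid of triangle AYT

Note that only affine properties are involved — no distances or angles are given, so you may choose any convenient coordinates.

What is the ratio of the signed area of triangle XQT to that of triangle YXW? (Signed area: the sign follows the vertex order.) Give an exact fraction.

[XQT]:[YXW] = -7/2

Assign X = (0, 0), T = (1, 0), A = (0, 1) — the answer is frame-independent, so this choice is without loss of generality.
1. Y is the midpoint of XA ⇒ Y = (0, 1/2)
2. W lies on line XT with XW:WT = 2:5 ⇒ W = (2/7, 0)
3. Q is the centroid of triangle AYT ⇒ Q = (1/3, 1/2)
2·[XQT] = -1/2, 2·[YXW] = 1/7
[XQT]:[YXW] = -1/2:1/7 = -7/2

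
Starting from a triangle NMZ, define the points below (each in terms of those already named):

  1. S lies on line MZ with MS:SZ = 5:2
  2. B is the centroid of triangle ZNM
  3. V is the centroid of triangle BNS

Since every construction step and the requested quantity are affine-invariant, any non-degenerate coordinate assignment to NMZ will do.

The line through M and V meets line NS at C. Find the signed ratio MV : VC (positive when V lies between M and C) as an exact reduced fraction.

MV:VC = 14

Set N = (0, 0), M = (1, 0), Z = (0, 1); any affine frame gives the same invariant.
1. S lies on line MZ with MS:SZ = 5:2 ⇒ S = (2/7, 5/7)
2. B is the centroid of triangle ZNM ⇒ B = (1/3, 1/3)
3. V is the centroid of triangle BNS ⇒ V = (13/63, 22/63)
line MV meets NS at C = (22/147, 55/147)
V = M + t·(C−M) with t = 14/15, so MV:VC = 14/15:1/15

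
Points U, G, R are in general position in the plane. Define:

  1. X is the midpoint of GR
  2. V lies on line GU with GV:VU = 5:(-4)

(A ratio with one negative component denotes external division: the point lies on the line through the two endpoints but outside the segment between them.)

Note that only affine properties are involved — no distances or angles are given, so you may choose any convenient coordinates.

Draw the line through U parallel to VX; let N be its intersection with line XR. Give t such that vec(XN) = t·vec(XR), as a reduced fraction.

t = -4/5

Choose coordinates U = (0, 0), G = (1, 0), R = (0, 1).
1. X is the midpoint of GR ⇒ X = (1/2, 1/2)
2. V lies on line GU with GV:VU = 5:(-4) ⇒ V = (-4, 0)
through U parallel to VX: direction (9/2, 1/2); meets XR at N = (9/10, 1/10)
N = X + t·(R−X) with t = -4/5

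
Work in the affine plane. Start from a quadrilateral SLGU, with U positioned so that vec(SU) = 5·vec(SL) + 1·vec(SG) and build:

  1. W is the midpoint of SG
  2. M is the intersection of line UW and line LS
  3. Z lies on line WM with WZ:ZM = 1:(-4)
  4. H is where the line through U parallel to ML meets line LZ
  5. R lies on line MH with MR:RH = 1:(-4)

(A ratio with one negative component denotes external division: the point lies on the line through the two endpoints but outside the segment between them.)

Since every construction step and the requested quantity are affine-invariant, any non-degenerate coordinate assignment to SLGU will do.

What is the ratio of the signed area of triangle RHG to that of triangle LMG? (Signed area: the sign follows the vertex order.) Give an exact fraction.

[RHG]:[LMG] = -4/9

Assign S = (0, 0), L = (1, 0), G = (0, 1), U = (5, 1) — the answer is frame-independent, so this choice is without loss of generality.
1. W is the midpoint of SG ⇒ W = (0, 1/2)
2. M is the intersection of line UW and line LS ⇒ M = (-5, 0)
3. Z lies on line WM with WZ:ZM = 1:(-4) ⇒ Z = (5/3, 2/3)
4. H is where the line through U parallel to ML meets line LZ ⇒ H = (2, 1)
5. R lies on line MH with MR:RH = 1:(-4) ⇒ R = (-22/3, -1/3)
2·[RHG] = 8/3, 2·[LMG] = -6
[RHG]:[LMG] = 8/3:-6 = -4/9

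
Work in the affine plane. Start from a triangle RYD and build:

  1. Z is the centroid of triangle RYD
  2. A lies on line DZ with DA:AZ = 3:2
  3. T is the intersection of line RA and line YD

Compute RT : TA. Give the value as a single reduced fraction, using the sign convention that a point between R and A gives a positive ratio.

Work in coordinates with R = (0, 0), Y = (1, 0), D = (0, 1).
1. Z is the centroid of triangle RYD ⇒ Z = (1/3, 1/3)
2. A lies on line DZ with DA:AZ = 3:2 ⇒ A = (1/5, 3/5)
3. T is the intersection of line RA and line YD ⇒ T = (1/4, 3/4)
T = R + t·(A−R) with t = 5/4, so RT:TA = t:(1−t) = 5/4:-1/4

RT:TA = -5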